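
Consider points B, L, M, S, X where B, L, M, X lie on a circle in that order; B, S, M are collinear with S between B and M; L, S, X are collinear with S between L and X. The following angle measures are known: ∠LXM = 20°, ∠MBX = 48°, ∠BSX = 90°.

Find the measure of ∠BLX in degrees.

1. ∠LBM = 20°  [same arc LM]
2. ∠LSM = 90°  [vertical angles at S]
3. ∠BSL = 90°  [linear pair at S on BM]
4. ∠BLX = 70°  [△BSL]

∠BLX = 70°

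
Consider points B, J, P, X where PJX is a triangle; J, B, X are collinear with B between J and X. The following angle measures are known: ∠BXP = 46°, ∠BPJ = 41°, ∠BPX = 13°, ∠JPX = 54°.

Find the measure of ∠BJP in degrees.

1. ∠JXP = 46°  [B on ray XJ]
2. ∠PJX = 80°  [△PJX]
3. ∠BJP = 80°  [B on ray JX]

∠BJP = 80°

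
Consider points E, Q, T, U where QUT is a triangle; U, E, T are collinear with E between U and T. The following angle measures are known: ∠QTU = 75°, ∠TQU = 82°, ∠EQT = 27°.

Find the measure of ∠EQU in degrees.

∠EQU = 55°

1. ∠QUT = 23°  [△QUT]
2. ∠ETQ = 75°  [E on ray TU]
3. ∠QET = 78°  [△QET]
4. ∠EUQ = 23°  [E on ray UT]
5. ∠QEU = 102°  [linear pair at E on UT]
6. ∠EQU = 55°  [△QUE]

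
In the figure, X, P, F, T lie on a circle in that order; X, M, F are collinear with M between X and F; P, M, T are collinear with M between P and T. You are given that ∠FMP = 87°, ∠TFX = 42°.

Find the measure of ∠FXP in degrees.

1. ∠PMX = 93°  [linear pair at M on XF]
2. ∠TPX = 42°  [same arc XT]
3. ∠FXP = 45°  [△XMP]

∠FXP = 45°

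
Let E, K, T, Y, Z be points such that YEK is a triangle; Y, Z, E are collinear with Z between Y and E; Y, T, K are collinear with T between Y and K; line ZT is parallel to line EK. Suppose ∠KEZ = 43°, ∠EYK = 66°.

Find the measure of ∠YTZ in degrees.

∠YTZ = 71°

1. ∠KEY = 43°  [Z on ray EY]
2. ∠EKY = 71°  [△YEK]
3. ∠YTZ = 71°  [ZT∥EK, corresponding at T]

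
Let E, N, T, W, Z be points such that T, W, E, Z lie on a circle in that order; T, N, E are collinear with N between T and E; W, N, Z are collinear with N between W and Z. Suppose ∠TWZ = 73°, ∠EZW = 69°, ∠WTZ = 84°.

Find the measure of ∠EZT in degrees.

1. ∠TZW = 23°  [△TWZ]
2. ∠ETW = 69°  [same arc WE]
3. ∠TEW = 23°  [same arc TW]
4. ∠EWT = 88°  [△TWE]
5. ∠EZT = 92°  [cyclic TWEZ, opposite ∠W+∠Z]

∠EZT = 92°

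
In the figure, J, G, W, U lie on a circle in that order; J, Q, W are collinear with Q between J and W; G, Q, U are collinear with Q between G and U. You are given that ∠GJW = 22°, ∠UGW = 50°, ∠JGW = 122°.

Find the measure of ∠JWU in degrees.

1. ∠UJW = 50°  [same arc WU]
2. ∠JUW = 58°  [cyclic JGWU, opposite ∠G+∠U]
3. ∠JWU = 72°  [△JWU]

∠JWU = 72°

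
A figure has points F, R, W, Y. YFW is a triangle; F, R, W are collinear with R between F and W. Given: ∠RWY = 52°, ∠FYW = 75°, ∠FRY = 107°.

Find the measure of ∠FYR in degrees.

1. ∠FWY = 52°  [R on ray WF]
2. ∠WFY = 53°  [△YFW]
3. ∠RFY = 53°  [R on ray FW]
4. ∠FYR = 20°  [△YFR]

∠FYR = 20°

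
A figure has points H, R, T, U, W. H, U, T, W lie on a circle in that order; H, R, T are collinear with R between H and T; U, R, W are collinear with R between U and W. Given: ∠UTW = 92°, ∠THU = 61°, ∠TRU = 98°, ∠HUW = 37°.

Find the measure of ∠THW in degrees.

∠THW = 27°

1. ∠UHW = 88°  [cyclic HUTW, opposite ∠H+∠T]
2. ∠HRW = 98°  [vertical angles at R]
3. ∠HWU = 55°  [△HUW]
4. ∠THW = 27°  [△HRW]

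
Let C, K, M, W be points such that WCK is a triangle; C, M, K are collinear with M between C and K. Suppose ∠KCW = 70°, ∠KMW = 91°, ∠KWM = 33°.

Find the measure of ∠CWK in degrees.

1. ∠MKW = 56°  [△WMK]
2. ∠CKW = 56°  [M on ray KC]
3. ∠CWK = 54°  [△WCK]

∠CWK = 54°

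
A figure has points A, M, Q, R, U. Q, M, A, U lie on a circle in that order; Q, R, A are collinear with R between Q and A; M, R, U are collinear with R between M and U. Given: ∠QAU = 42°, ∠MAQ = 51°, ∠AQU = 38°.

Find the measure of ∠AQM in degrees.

∠AQM = 49°

1. ∠AUQ = 100°  [△QAU]
2. ∠AMQ = 80°  [cyclic QMAU, opposite ∠M+∠U]
3. ∠AQM = 49°  [△QMA]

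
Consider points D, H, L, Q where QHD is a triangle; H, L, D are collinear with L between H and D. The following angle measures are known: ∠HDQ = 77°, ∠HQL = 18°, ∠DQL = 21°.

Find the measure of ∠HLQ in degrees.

∠HLQ = 98°

1. ∠LDQ = 77°  [L on ray DH]
2. ∠DLQ = 82°  [△QLD]
3. ∠HLQ = 98°  [linear pair at L on HD]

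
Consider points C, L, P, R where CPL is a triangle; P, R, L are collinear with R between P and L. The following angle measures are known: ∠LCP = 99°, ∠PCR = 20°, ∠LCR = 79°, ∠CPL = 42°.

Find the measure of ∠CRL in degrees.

1. ∠CLP = 39°  [△CPL]
2. ∠CLR = 39°  [R on ray LP]
3. ∠CRL = 62°  [△CRL]

∠CRL = 62°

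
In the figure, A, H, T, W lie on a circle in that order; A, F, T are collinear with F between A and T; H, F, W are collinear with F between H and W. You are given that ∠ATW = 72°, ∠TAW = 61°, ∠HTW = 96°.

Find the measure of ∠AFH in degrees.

1. ∠AHW = 72°  [same arc AW]
2. ∠THW = 61°  [same arc TW]
3. ∠HWT = 23°  [△HTW]
4. ∠HAT = 23°  [same arc HT]
5. ∠AFH = 85°  [△AFH]

∠AFH = 85°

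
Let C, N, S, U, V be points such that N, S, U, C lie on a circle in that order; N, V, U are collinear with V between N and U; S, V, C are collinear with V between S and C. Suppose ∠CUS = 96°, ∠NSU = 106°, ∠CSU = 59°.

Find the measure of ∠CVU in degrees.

∠CVU = 108°

1. ∠SCU = 25°  [△SUC]
2. ∠NCU = 74°  [cyclic NSUC, opposite ∠S+∠C]
3. ∠CNU = 59°  [same arc UC]
4. ∠CUN = 47°  [△NUC]
5. ∠CVU = 108°  [△UVC]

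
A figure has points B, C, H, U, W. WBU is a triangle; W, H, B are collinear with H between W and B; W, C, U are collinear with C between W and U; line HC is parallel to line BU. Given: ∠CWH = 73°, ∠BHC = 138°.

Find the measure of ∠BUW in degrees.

1. ∠CHW = 42°  [linear pair at H on WB]
2. ∠HCW = 65°  [△WHC]
3. ∠BUW = 65°  [HC∥BU, corresponding at C]

∠BUW = 65°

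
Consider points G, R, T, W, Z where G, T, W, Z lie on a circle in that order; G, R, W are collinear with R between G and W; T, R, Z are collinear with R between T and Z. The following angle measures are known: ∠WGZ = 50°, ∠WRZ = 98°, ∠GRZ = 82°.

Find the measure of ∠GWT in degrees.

1. ∠WTZ = 50°  [same arc WZ]
2. ∠TRW = 82°  [vertical angles at R]
3. ∠GWT = 48°  [△TRW]

∠GWT = 48°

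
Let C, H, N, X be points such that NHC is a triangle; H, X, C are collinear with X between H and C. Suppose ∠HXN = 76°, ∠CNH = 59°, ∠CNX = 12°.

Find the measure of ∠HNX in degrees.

1. ∠CXN = 104°  [linear pair at X on HC]
2. ∠NCX = 64°  [△NXC]
3. ∠HCN = 64°  [X on ray CH]
4. ∠CHN = 57°  [△NHC]
5. ∠NHX = 57°  [X on ray HC]
6. ∠HNX = 47°  [△NHX]

∠HNX = 47°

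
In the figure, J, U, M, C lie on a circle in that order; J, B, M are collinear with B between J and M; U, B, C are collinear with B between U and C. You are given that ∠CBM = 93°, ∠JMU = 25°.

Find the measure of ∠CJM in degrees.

∠CJM = 68°

1. ∠CBJ = 87°  [linear pair at B on JM]
2. ∠JCU = 25°  [same arc JU]
3. ∠CJM = 68°  [△JBC]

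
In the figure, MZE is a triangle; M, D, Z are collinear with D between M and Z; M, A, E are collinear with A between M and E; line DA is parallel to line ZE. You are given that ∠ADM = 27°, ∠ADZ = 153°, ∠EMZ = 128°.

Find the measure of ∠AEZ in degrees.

∠AEZ = 25°

1. ∠EZM = 27°  [DA∥ZE, corresponding at D]
2. ∠MEZ = 25°  [△MZE]
3. ∠AEZ = 25°  [A on ray EM]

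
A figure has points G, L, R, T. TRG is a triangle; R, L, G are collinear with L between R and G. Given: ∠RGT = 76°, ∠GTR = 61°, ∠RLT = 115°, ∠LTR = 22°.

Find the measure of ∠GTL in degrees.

∠GTL = 39°

1. ∠LGT = 76°  [L on ray GR]
2. ∠GLT = 65°  [linear pair at L on RG]
3. ∠GTL = 39°  [△TLG]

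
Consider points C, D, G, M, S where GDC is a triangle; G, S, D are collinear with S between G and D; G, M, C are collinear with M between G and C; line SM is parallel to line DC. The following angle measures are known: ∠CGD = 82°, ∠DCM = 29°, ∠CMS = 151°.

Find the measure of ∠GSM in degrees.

∠GSM = 69°

1. ∠MGS = 82°  [S on GD, M on GC]
2. ∠GMS = 29°  [linear pair at M on GC]
3. ∠GSM = 69°  [△GSM]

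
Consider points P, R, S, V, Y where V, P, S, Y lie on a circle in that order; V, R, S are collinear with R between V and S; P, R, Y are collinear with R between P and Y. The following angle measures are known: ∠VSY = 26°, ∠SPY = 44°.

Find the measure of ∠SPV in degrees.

1. ∠SVY = 44°  [same arc SY]
2. ∠SYV = 110°  [△VSY]
3. ∠SPV = 70°  [cyclic VPSY, opposite ∠P+∠Y]

∠SPV = 70°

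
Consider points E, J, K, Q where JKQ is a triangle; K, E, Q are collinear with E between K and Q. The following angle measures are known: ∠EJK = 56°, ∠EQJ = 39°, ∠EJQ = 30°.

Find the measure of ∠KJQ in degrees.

1. ∠JEQ = 111°  [△JEQ]
2. ∠JQK = 39°  [E on ray QK]
3. ∠JEK = 69°  [linear pair at E on KQ]
4. ∠EKJ = 55°  [△JKE]
5. ∠JKQ = 55°  [E on ray KQ]
6. ∠KJQ = 86°  [△JKQ]

∠KJQ = 86°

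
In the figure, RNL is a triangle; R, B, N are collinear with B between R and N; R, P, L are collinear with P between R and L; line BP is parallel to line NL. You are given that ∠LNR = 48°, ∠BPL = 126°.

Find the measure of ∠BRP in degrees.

∠BRP = 78°

1. ∠PBR = 48°  [BP∥NL, corresponding at B]
2. ∠BPR = 54°  [linear pair at P on RL]
3. ∠BRP = 78°  [△RBP]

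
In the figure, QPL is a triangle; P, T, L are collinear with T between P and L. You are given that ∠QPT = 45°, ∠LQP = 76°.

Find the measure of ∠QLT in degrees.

1. ∠LPQ = 45°  [T on ray PL]
2. ∠PLQ = 59°  [△QPL]
3. ∠QLT = 59°  [T on ray LP]

∠QLT = 59°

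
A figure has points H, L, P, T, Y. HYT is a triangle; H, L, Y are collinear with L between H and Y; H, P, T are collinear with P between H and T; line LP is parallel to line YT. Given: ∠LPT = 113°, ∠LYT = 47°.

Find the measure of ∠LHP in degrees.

1. ∠HPL = 67°  [linear pair at P on HT]
2. ∠HYT = 47°  [L on ray YH]
3. ∠HTY = 67°  [LP∥YT, corresponding at P]
4. ∠THY = 66°  [△HYT]
5. ∠LHP = 66°  [L on HY, P on HT]

∠LHP = 66°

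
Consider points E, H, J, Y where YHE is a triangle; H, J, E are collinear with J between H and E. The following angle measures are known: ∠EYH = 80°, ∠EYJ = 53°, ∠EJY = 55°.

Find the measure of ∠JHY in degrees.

∠JHY = 28°

1. ∠JEY = 72°  [△YJE]
2. ∠HEY = 72°  [J on ray EH]
3. ∠EHY = 28°  [△YHE]
4. ∠JHY = 28°  [J on ray HE]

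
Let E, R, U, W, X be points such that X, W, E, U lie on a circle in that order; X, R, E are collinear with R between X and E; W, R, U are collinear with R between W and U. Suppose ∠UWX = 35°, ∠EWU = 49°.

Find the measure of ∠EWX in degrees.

1. ∠UEX = 35°  [same arc XU]
2. ∠EXU = 49°  [same arc EU]
3. ∠EUX = 96°  [△XEU]
4. ∠EWX = 84°  [cyclic XWEU, opposite ∠W+∠U]

∠EWX = 84°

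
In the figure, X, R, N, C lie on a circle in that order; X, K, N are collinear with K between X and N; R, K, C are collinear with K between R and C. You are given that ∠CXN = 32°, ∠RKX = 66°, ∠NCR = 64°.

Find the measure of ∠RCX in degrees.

1. ∠CRN = 32°  [same arc NC]
2. ∠NKR = 114°  [linear pair at K on XN]
3. ∠RNX = 34°  [△RKN]
4. ∠RCX = 34°  [same arc XR]

∠RCX = 34°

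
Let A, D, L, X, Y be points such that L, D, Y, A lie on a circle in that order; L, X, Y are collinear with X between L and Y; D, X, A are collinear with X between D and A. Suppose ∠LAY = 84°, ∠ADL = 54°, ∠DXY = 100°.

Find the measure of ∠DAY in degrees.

∠DAY = 46°

1. ∠AYL = 54°  [same arc LA]
2. ∠AXL = 100°  [vertical angles at X]
3. ∠AXY = 80°  [linear pair at X on LY]
4. ∠DAY = 46°  [△YXA]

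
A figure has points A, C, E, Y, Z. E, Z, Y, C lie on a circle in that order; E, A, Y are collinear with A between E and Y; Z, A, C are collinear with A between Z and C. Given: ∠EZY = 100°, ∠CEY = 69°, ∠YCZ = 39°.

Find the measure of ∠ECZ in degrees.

∠ECZ = 41°

1. ∠ECY = 80°  [cyclic EZYC, opposite ∠Z+∠C]
2. ∠CZY = 69°  [same arc YC]
3. ∠CYE = 31°  [△EYC]
4. ∠CYZ = 72°  [△ZYC]
5. ∠CZE = 31°  [same arc EC]
6. ∠CEZ = 108°  [cyclic EZYC, opposite ∠E+∠Y]
7. ∠ECZ = 41°  [△EZC]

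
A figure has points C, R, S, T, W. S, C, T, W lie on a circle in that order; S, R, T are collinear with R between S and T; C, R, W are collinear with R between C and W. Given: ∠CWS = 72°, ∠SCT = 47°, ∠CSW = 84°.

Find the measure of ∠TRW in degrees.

∠TRW = 95°

1. ∠CTS = 72°  [same arc SC]
2. ∠SCW = 24°  [△SCW]
3. ∠CST = 61°  [△SCT]
4. ∠STW = 24°  [same arc SW]
5. ∠CWT = 61°  [same arc CT]
6. ∠TRW = 95°  [△TRW]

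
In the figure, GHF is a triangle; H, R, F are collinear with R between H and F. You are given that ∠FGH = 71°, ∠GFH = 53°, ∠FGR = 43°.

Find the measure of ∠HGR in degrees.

∠HGR = 28°

1. ∠FHG = 56°  [△GHF]
2. ∠GFR = 53°  [R on ray FH]
3. ∠FRG = 84°  [△GRF]
4. ∠GHR = 56°  [R on ray HF]
5. ∠GRH = 96°  [linear pair at R on HF]
6. ∠HGR = 28°  [△GHR]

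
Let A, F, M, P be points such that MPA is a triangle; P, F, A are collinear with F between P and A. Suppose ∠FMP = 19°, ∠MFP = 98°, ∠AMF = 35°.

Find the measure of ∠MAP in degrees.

∠MAP = 63°

1. ∠AFM = 82°  [linear pair at F on PA]
2. ∠FAM = 63°  [△MFA]
3. ∠MAP = 63°  [F on ray AP]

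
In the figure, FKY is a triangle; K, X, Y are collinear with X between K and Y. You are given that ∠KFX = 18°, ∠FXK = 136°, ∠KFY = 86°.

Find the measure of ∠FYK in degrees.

∠FYK = 68°

1. ∠FKX = 26°  [△FKX]
2. ∠FKY = 26°  [X on ray KY]
3. ∠FYK = 68°  [△FKY]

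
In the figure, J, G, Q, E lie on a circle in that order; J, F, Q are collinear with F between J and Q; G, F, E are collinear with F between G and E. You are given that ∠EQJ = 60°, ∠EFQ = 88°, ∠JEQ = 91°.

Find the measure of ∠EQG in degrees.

∠EQG = 119°

1. ∠EJQ = 29°  [△JQE]
2. ∠GEQ = 32°  [△QFE]
3. ∠EGQ = 29°  [same arc QE]
4. ∠EQG = 119°  [△GQE]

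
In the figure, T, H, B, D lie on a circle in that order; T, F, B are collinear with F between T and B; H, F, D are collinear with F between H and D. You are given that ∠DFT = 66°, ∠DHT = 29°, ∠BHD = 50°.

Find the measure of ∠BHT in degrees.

∠BHT = 79°

1. ∠DBT = 29°  [same arc TD]
2. ∠BTD = 50°  [same arc BD]
3. ∠BDT = 101°  [△TBD]
4. ∠BHT = 79°  [cyclic THBD, opposite ∠H+∠D]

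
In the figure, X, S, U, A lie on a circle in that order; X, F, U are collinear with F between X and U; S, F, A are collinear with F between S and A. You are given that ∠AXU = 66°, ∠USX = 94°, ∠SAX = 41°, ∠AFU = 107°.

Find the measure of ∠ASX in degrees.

1. ∠SUX = 41°  [same arc XS]
2. ∠SFX = 107°  [vertical angles at F]
3. ∠SXU = 45°  [△XSU]
4. ∠ASX = 28°  [△XFS]

∠ASX = 28°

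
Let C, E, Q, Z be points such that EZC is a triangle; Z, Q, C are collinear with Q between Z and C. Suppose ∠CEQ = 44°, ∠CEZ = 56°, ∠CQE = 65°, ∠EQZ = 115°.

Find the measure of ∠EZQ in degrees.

1. ∠ECQ = 71°  [△EQC]
2. ∠ECZ = 71°  [Q on ray CZ]
3. ∠CZE = 53°  [△EZC]
4. ∠EZQ = 53°  [Q on ray ZC]

∠EZQ = 53°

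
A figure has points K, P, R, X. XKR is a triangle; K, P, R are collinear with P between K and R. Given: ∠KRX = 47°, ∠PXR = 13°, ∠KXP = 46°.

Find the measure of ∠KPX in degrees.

1. ∠PRX = 47°  [P on ray RK]
2. ∠RPX = 120°  [△XPR]
3. ∠KPX = 60°  [linear pair at P on KR]

∠KPX = 60°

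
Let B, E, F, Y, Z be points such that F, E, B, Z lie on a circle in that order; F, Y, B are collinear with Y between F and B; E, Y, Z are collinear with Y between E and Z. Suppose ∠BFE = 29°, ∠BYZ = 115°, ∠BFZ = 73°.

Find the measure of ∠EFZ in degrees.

1. ∠EYF = 115°  [vertical angles at Y]
2. ∠FYZ = 65°  [linear pair at Y on FB]
3. ∠EZF = 42°  [△FYZ]
4. ∠FEZ = 36°  [△FYE]
5. ∠EFZ = 102°  [△FEZ]

∠EFZ = 102°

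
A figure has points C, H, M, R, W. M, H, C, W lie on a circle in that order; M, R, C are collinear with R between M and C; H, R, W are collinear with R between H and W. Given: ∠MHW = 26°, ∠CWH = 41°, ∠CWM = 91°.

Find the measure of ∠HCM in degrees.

∠HCM = 50°

1. ∠CMH = 41°  [same arc HC]
2. ∠CHM = 89°  [cyclic MHCW, opposite ∠H+∠W]
3. ∠HCM = 50°  [△MHC]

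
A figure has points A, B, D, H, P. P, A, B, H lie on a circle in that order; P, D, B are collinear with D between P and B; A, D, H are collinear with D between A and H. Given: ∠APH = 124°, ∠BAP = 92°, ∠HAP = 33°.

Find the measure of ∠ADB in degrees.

∠ADB = 98°

1. ∠AHP = 23°  [△PAH]
2. ∠BHP = 88°  [cyclic PABH, opposite ∠A+∠H]
3. ∠HBP = 33°  [same arc PH]
4. ∠ABP = 23°  [same arc PA]
5. ∠BPH = 59°  [△PBH]
6. ∠BAH = 59°  [same arc BH]
7. ∠ADB = 98°  [△ADB]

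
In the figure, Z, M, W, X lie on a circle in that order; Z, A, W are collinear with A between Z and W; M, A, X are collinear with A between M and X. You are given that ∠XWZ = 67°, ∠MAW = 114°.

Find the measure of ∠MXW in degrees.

1. ∠XMZ = 67°  [same arc ZX]
2. ∠MAZ = 66°  [linear pair at A on ZW]
3. ∠MZW = 47°  [△ZAM]
4. ∠MXW = 47°  [same arc MW]

∠MXW = 47°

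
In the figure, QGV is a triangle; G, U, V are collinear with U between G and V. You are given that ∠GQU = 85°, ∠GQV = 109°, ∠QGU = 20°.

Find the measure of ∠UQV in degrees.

∠UQV = 24°

1. ∠GUQ = 75°  [△QGU]
2. ∠QGV = 20°  [U on ray GV]
3. ∠QUV = 105°  [linear pair at U on GV]
4. ∠GVQ = 51°  [△QGV]
5. ∠QVU = 51°  [U on ray VG]
6. ∠UQV = 24°  [△QUV]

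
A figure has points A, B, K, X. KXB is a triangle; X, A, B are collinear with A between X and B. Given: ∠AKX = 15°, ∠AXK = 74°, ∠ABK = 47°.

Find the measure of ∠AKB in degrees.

1. ∠KAX = 91°  [△KXA]
2. ∠BAK = 89°  [linear pair at A on XB]
3. ∠AKB = 44°  [△KAB]

∠AKB = 44°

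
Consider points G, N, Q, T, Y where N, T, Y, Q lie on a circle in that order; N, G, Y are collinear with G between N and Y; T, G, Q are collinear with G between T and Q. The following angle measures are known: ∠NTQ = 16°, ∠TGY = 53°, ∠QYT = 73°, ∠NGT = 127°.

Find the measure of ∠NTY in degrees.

∠NTY = 86°

1. ∠TNY = 37°  [△NGT]
2. ∠QNT = 107°  [cyclic NTYQ, opposite ∠N+∠Y]
3. ∠NQT = 57°  [△NTQ]
4. ∠NYT = 57°  [same arc NT]
5. ∠NTY = 86°  [△NTY]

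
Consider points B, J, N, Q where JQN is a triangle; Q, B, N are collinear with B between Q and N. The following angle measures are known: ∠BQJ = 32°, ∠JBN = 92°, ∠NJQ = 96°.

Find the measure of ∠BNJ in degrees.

∠BNJ = 52°

1. ∠JQN = 32°  [B on ray QN]
2. ∠JNQ = 52°  [△JQN]
3. ∠BNJ = 52°  [B on ray NQ]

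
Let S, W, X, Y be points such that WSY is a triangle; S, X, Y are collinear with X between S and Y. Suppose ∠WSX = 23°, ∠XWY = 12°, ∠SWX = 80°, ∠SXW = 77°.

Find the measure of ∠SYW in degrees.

∠SYW = 65°

1. ∠WXY = 103°  [linear pair at X on SY]
2. ∠WYX = 65°  [△WXY]
3. ∠SYW = 65°  [X on ray YS]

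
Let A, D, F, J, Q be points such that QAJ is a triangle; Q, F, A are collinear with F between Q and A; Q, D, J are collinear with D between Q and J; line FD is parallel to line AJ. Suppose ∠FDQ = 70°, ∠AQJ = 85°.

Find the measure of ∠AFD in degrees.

∠AFD = 155°

1. ∠AJQ = 70°  [FD∥AJ, corresponding at D]
2. ∠JAQ = 25°  [△QAJ]
3. ∠DFQ = 25°  [FD∥AJ, corresponding at F]
4. ∠AFD = 155°  [linear pair at F on QA]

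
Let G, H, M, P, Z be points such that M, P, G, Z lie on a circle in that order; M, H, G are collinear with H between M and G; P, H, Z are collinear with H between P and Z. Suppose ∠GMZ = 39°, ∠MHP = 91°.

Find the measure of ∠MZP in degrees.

∠MZP = 52°

1. ∠GPZ = 39°  [same arc GZ]
2. ∠GHP = 89°  [linear pair at H on MG]
3. ∠MGP = 52°  [△PHG]
4. ∠MZP = 52°  [same arc MP]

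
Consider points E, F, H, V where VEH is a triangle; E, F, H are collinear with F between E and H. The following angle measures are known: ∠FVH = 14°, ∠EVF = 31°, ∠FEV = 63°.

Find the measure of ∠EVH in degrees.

∠EVH = 45°

1. ∠EFV = 86°  [△VEF]
2. ∠HEV = 63°  [F on ray EH]
3. ∠HFV = 94°  [linear pair at F on EH]
4. ∠FHV = 72°  [△VFH]
5. ∠EHV = 72°  [F on ray HE]
6. ∠EVH = 45°  [△VEH]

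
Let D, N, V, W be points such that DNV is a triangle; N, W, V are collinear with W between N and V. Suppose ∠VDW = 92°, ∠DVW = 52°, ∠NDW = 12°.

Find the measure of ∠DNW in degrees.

∠DNW = 24°

1. ∠DWV = 36°  [△DWV]
2. ∠DWN = 144°  [linear pair at W on NV]
3. ∠DNW = 24°  [△DNW]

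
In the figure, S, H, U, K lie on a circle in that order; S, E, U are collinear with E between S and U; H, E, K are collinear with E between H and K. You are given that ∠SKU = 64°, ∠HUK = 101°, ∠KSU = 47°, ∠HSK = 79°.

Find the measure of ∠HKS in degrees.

1. ∠KUS = 69°  [△SUK]
2. ∠KHS = 69°  [same arc SK]
3. ∠HKS = 32°  [△SHK]

∠HKS = 32°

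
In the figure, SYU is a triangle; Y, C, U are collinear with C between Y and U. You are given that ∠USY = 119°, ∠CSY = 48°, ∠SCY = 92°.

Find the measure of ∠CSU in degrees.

1. ∠CYS = 40°  [△SYC]
2. ∠SCU = 88°  [linear pair at C on YU]
3. ∠SYU = 40°  [C on ray YU]
4. ∠SUY = 21°  [△SYU]
5. ∠CUS = 21°  [C on ray UY]
6. ∠CSU = 71°  [△SCU]

∠CSU = 71°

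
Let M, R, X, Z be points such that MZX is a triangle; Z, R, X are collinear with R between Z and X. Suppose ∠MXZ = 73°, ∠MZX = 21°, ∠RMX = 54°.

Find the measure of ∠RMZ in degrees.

∠RMZ = 32°

1. ∠MXR = 73°  [R on ray XZ]
2. ∠MZR = 21°  [R on ray ZX]
3. ∠MRX = 53°  [△MRX]
4. ∠MRZ = 127°  [linear pair at R on ZX]
5. ∠RMZ = 32°  [△MZR]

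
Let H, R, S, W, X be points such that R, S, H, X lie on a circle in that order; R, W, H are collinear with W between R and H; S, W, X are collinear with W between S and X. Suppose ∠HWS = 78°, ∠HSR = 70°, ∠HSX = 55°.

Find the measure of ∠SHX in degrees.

∠SHX = 62°

1. ∠RHS = 47°  [△SWH]
2. ∠HRS = 63°  [△RSH]
3. ∠HXS = 63°  [same arc SH]
4. ∠SHX = 62°  [△SHX]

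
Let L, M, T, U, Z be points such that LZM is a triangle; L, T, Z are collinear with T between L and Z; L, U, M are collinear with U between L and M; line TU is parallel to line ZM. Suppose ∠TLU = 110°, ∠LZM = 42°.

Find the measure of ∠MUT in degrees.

1. ∠MLZ = 110°  [T on LZ, U on LM]
2. ∠LMZ = 28°  [△LZM]
3. ∠LUT = 28°  [TU∥ZM, corresponding at U]
4. ∠MUT = 152°  [linear pair at U on LM]

∠MUT = 152°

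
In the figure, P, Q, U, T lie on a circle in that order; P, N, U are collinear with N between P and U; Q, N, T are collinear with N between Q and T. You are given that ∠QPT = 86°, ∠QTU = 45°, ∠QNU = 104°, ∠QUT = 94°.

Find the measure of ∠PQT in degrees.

1. ∠QPU = 45°  [same arc QU]
2. ∠PNQ = 76°  [linear pair at N on PU]
3. ∠PQT = 59°  [△PNQ]

∠PQT = 59°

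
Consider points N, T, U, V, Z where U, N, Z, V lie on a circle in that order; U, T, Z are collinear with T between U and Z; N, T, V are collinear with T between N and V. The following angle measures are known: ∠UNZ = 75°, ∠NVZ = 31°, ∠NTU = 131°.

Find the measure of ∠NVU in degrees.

∠NVU = 74°

1. ∠NUZ = 31°  [same arc NZ]
2. ∠NZU = 74°  [△UNZ]
3. ∠NVU = 74°  [same arc UN]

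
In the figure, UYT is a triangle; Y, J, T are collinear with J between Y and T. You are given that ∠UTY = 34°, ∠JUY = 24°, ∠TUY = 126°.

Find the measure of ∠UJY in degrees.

∠UJY = 136°

1. ∠TYU = 20°  [△UYT]
2. ∠JYU = 20°  [J on ray YT]
3. ∠UJY = 136°  [△UYJ]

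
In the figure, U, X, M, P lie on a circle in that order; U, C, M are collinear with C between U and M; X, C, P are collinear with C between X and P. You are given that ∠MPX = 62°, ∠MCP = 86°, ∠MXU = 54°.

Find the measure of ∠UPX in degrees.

1. ∠PMU = 32°  [△MCP]
2. ∠PCU = 94°  [linear pair at C on UM]
3. ∠MPU = 126°  [cyclic UXMP, opposite ∠X+∠P]
4. ∠MUP = 22°  [△UMP]
5. ∠UPX = 64°  [△UCP]

∠UPX = 64°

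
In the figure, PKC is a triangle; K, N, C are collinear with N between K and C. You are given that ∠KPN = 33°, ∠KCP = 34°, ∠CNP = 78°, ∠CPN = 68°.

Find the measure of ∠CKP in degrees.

∠CKP = 45°

1. ∠KNP = 102°  [linear pair at N on KC]
2. ∠NKP = 45°  [△PKN]
3. ∠CKP = 45°  [N on ray KC]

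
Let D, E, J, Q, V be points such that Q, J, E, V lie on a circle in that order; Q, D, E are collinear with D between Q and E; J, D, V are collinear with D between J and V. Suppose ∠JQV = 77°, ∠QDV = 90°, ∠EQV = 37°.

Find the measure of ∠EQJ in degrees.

∠EQJ = 40°

1. ∠JEV = 103°  [cyclic QJEV, opposite ∠Q+∠E]
2. ∠EJV = 37°  [same arc EV]
3. ∠EVJ = 40°  [△JEV]
4. ∠EQJ = 40°  [same arc JE]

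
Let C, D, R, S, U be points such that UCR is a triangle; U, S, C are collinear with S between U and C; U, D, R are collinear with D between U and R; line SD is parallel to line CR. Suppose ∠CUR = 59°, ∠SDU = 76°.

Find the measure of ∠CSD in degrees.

∠CSD = 135°

1. ∠DUS = 59°  [S on UC, D on UR]
2. ∠DSU = 45°  [△USD]
3. ∠CSD = 135°  [linear pair at S on UC]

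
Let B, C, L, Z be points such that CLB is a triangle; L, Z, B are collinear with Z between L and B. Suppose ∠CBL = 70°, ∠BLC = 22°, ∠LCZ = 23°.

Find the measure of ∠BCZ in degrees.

∠BCZ = 65°

1. ∠CBZ = 70°  [Z on ray BL]
2. ∠CLZ = 22°  [Z on ray LB]
3. ∠CZL = 135°  [△CLZ]
4. ∠BZC = 45°  [linear pair at Z on LB]
5. ∠BCZ = 65°  [△CZB]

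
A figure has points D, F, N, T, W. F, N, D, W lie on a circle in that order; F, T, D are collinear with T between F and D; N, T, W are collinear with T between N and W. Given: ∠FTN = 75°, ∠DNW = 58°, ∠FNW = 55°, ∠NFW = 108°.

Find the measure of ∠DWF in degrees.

∠DWF = 67°

1. ∠DFW = 58°  [same arc DW]
2. ∠FDW = 55°  [same arc FW]
3. ∠DWF = 67°  [△FDW]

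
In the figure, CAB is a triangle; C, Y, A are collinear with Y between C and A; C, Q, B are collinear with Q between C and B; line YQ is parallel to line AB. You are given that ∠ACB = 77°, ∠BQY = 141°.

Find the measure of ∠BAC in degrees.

∠BAC = 64°

1. ∠QCY = 77°  [Y on CA, Q on CB]
2. ∠CQY = 39°  [linear pair at Q on CB]
3. ∠CYQ = 64°  [△CYQ]
4. ∠BAC = 64°  [YQ∥AB, corresponding at Y]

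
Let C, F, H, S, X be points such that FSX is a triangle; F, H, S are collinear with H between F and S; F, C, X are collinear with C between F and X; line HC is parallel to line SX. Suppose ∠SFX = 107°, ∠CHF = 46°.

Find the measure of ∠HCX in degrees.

1. ∠CFH = 107°  [H on FS, C on FX]
2. ∠FCH = 27°  [△FHC]
3. ∠HCX = 153°  [linear pair at C on FX]

∠HCX = 153°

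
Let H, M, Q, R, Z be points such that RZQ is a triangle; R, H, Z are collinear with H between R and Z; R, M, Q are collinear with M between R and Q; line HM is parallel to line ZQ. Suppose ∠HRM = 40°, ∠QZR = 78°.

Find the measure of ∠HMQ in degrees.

∠HMQ = 118°

1. ∠QRZ = 40°  [H on RZ, M on RQ]
2. ∠RQZ = 62°  [△RZQ]
3. ∠HMR = 62°  [HM∥ZQ, corresponding at M]
4. ∠HMQ = 118°  [linear pair at M on RQ]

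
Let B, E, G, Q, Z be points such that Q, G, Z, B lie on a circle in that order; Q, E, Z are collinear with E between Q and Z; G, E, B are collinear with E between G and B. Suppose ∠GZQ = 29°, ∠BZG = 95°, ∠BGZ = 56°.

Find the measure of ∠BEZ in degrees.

∠BEZ = 85°

1. ∠GBQ = 29°  [same arc QG]
2. ∠BQZ = 56°  [same arc ZB]
3. ∠BEQ = 95°  [△QEB]
4. ∠BEZ = 85°  [linear pair at E on QZ]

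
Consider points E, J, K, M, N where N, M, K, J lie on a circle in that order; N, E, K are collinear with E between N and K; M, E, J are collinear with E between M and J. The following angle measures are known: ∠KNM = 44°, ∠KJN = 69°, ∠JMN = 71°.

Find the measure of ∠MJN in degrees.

∠MJN = 25°

1. ∠KMN = 111°  [cyclic NMKJ, opposite ∠M+∠J]
2. ∠MKN = 25°  [△NMK]
3. ∠MJN = 25°  [same arc NM]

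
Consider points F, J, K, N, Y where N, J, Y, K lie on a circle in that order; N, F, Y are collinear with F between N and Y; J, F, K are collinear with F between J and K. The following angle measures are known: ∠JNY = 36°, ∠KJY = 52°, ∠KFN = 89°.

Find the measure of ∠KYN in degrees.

∠KYN = 53°

1. ∠JKY = 36°  [same arc JY]
2. ∠KFY = 91°  [linear pair at F on NY]
3. ∠KYN = 53°  [△YFK]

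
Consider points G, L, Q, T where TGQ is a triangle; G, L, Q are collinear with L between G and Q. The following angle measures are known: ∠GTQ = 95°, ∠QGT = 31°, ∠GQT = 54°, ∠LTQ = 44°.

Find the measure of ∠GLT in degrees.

∠GLT = 98°

1. ∠LQT = 54°  [L on ray QG]
2. ∠QLT = 82°  [△TLQ]
3. ∠GLT = 98°  [linear pair at L on GQ]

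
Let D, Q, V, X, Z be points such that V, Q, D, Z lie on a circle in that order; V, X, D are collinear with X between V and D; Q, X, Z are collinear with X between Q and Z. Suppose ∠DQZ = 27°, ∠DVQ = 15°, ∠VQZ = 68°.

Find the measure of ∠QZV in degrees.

∠QZV = 70°

1. ∠DZQ = 15°  [same arc QD]
2. ∠QDZ = 138°  [△QDZ]
3. ∠QVZ = 42°  [cyclic VQDZ, opposite ∠V+∠D]
4. ∠QZV = 70°  [△VQZ]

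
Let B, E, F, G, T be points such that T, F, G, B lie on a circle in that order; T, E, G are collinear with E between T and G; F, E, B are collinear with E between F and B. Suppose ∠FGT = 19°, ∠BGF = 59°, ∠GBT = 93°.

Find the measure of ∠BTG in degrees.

1. ∠FBT = 19°  [same arc TF]
2. ∠BTF = 121°  [cyclic TFGB, opposite ∠T+∠G]
3. ∠BFT = 40°  [△TFB]
4. ∠BGT = 40°  [same arc TB]
5. ∠BTG = 47°  [△TGB]

∠BTG = 47°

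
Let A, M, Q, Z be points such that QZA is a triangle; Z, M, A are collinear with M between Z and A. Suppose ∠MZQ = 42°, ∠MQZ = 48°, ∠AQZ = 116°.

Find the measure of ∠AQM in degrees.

1. ∠QMZ = 90°  [△QZM]
2. ∠AZQ = 42°  [M on ray ZA]
3. ∠QAZ = 22°  [△QZA]
4. ∠AMQ = 90°  [linear pair at M on ZA]
5. ∠MAQ = 22°  [M on ray AZ]
6. ∠AQM = 68°  [△QMA]

∠AQM = 68°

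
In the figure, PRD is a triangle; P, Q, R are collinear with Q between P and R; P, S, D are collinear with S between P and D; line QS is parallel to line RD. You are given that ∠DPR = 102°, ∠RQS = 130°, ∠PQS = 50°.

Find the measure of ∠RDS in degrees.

∠RDS = 28°

1. ∠QPS = 102°  [Q on PR, S on PD]
2. ∠PSQ = 28°  [△PQS]
3. ∠DSQ = 152°  [linear pair at S on PD]
4. ∠RDS = 28°  [QS∥RD, co-interior at D–S]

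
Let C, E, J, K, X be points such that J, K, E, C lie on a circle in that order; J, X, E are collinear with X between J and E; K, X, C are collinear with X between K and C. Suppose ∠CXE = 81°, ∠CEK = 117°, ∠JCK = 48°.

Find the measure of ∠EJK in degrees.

1. ∠JXK = 81°  [vertical angles at X]
2. ∠CJK = 63°  [cyclic JKEC, opposite ∠J+∠E]
3. ∠CKJ = 69°  [△JKC]
4. ∠EJK = 30°  [△JXK]

∠EJK = 30°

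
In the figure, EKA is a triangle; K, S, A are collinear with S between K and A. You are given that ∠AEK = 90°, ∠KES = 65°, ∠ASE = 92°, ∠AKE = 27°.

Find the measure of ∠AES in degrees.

∠AES = 25°

1. ∠EAK = 63°  [△EKA]
2. ∠EAS = 63°  [S on ray AK]
3. ∠AES = 25°  [△ESA]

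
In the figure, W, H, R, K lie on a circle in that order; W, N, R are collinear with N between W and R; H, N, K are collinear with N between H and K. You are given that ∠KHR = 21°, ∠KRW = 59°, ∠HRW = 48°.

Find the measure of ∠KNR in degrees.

∠KNR = 69°

1. ∠KWR = 21°  [same arc RK]
2. ∠HKW = 48°  [same arc WH]
3. ∠KNW = 111°  [△WNK]
4. ∠KNR = 69°  [linear pair at N on WR]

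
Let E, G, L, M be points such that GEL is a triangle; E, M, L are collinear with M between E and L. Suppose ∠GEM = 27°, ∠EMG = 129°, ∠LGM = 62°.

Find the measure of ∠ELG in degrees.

∠ELG = 67°

1. ∠GML = 51°  [linear pair at M on EL]
2. ∠GLM = 67°  [△GML]
3. ∠ELG = 67°  [M on ray LE]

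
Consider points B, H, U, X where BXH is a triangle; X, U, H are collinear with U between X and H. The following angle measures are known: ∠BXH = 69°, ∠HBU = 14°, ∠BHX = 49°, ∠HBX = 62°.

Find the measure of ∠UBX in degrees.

1. ∠BXU = 69°  [U on ray XH]
2. ∠BHU = 49°  [U on ray HX]
3. ∠BUH = 117°  [△BUH]
4. ∠BUX = 63°  [linear pair at U on XH]
5. ∠UBX = 48°  [△BXU]

∠UBX = 48°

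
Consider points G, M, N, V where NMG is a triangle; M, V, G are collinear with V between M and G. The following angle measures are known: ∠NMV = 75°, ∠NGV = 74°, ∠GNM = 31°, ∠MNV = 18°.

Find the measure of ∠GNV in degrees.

1. ∠MVN = 87°  [△NMV]
2. ∠GVN = 93°  [linear pair at V on MG]
3. ∠GNV = 13°  [△NVG]

∠GNV = 13°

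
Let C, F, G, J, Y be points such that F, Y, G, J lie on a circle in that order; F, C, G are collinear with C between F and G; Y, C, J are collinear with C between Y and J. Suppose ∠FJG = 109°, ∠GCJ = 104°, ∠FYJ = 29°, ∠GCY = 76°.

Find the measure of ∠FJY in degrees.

1. ∠FYG = 71°  [cyclic FYGJ, opposite ∠Y+∠J]
2. ∠FCY = 104°  [vertical angles at C]
3. ∠GFY = 47°  [△FCY]
4. ∠FGY = 62°  [△FYG]
5. ∠FJY = 62°  [same arc FY]

∠FJY = 62°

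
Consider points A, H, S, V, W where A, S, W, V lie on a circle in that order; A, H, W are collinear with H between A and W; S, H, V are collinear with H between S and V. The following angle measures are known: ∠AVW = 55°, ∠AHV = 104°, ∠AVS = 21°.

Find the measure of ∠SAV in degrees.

1. ∠ASW = 125°  [cyclic ASWV, opposite ∠S+∠V]
2. ∠SHW = 104°  [vertical angles at H]
3. ∠AWS = 21°  [same arc AS]
4. ∠SAW = 34°  [△ASW]
5. ∠AHS = 76°  [linear pair at H on AW]
6. ∠ASV = 70°  [△AHS]
7. ∠SAV = 89°  [△ASV]

∠SAV = 89°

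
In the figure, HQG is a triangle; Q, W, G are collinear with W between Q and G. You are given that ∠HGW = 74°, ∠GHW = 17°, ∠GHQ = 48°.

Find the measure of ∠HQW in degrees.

∠HQW = 58°

1. ∠HGQ = 74°  [W on ray GQ]
2. ∠GQH = 58°  [△HQG]
3. ∠HQW = 58°  [W on ray QG]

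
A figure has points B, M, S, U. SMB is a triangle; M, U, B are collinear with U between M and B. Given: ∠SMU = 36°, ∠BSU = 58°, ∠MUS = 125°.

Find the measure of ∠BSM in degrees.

1. ∠BMS = 36°  [U on ray MB]
2. ∠BUS = 55°  [linear pair at U on MB]
3. ∠SBU = 67°  [△SUB]
4. ∠MBS = 67°  [U on ray BM]
5. ∠BSM = 77°  [△SMB]

∠BSM = 77°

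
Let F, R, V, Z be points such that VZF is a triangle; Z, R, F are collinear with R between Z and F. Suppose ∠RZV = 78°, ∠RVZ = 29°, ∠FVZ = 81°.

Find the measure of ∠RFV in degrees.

∠RFV = 21°

1. ∠FZV = 78°  [R on ray ZF]
2. ∠VFZ = 21°  [△VZF]
3. ∠RFV = 21°  [R on ray FZ]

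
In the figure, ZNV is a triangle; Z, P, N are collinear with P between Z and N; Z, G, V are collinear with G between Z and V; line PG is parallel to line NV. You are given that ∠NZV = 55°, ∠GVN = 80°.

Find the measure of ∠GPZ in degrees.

∠GPZ = 45°

1. ∠NVZ = 80°  [G on ray VZ]
2. ∠VNZ = 45°  [△ZNV]
3. ∠GPZ = 45°  [PG∥NV, corresponding at P]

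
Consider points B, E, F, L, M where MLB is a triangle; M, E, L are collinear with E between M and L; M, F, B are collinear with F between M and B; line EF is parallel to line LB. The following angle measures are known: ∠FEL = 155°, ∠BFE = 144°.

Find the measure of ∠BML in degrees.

1. ∠FEM = 25°  [linear pair at E on ML]
2. ∠EFM = 36°  [linear pair at F on MB]
3. ∠EMF = 119°  [△MEF]
4. ∠BML = 119°  [E on ML, F on MB]

∠BML = 119°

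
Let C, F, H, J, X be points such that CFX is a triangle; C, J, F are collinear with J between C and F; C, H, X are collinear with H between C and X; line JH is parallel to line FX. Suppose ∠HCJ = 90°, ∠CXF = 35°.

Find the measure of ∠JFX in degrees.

∠JFX = 55°

1. ∠FCX = 90°  [J on CF, H on CX]
2. ∠CFX = 55°  [△CFX]
3. ∠JFX = 55°  [J on ray FC]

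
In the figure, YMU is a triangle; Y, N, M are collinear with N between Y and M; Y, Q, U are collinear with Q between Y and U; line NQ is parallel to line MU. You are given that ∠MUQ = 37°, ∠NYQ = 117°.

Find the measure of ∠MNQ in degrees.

∠MNQ = 154°

1. ∠MUY = 37°  [Q on ray UY]
2. ∠MYU = 117°  [N on YM, Q on YU]
3. ∠UMY = 26°  [△YMU]
4. ∠QNY = 26°  [NQ∥MU, corresponding at N]
5. ∠MNQ = 154°  [linear pair at N on YM]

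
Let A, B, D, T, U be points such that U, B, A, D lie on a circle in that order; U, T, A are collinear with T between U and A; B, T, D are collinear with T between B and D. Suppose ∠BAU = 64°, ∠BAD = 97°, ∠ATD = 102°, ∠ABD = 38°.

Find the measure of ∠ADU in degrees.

1. ∠ADB = 45°  [△BAD]
2. ∠DAU = 33°  [△ATD]
3. ∠AUD = 38°  [same arc AD]
4. ∠ADU = 109°  [△UAD]

∠ADU = 109°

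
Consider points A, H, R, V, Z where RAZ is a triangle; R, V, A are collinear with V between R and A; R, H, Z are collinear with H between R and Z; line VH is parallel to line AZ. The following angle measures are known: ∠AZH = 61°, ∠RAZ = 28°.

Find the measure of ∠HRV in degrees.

∠HRV = 91°

1. ∠AZR = 61°  [H on ray ZR]
2. ∠ARZ = 91°  [△RAZ]
3. ∠HRV = 91°  [V on RA, H on RZ]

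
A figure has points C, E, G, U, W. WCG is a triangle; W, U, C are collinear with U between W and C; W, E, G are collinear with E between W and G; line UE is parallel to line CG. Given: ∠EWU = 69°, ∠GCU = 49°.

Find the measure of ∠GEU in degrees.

1. ∠CWG = 69°  [U on WC, E on WG]
2. ∠GCW = 49°  [U on ray CW]
3. ∠CGW = 62°  [△WCG]
4. ∠UEW = 62°  [UE∥CG, corresponding at E]
5. ∠GEU = 118°  [linear pair at E on WG]

∠GEU = 118°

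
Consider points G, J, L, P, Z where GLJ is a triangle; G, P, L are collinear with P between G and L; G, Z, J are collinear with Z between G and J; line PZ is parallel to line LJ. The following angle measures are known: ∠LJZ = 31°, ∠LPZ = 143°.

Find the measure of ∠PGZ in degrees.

∠PGZ = 112°

1. ∠GJL = 31°  [Z on ray JG]
2. ∠GPZ = 37°  [linear pair at P on GL]
3. ∠GZP = 31°  [PZ∥LJ, corresponding at Z]
4. ∠PGZ = 112°  [△GPZ]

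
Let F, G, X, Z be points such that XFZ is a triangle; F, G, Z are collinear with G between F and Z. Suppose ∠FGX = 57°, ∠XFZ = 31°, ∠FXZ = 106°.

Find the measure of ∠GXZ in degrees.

∠GXZ = 14°

1. ∠XGZ = 123°  [linear pair at G on FZ]
2. ∠FZX = 43°  [△XFZ]
3. ∠GZX = 43°  [G on ray ZF]
4. ∠GXZ = 14°  [△XGZ]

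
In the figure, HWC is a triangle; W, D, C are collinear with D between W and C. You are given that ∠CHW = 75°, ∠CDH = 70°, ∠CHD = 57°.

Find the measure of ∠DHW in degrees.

∠DHW = 18°

1. ∠DCH = 53°  [△HDC]
2. ∠HDW = 110°  [linear pair at D on WC]
3. ∠HCW = 53°  [D on ray CW]
4. ∠CWH = 52°  [△HWC]
5. ∠DWH = 52°  [D on ray WC]
6. ∠DHW = 18°  [△HWD]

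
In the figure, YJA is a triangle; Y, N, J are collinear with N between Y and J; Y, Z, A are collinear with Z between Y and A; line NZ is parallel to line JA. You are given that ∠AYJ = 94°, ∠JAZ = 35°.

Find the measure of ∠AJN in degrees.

1. ∠JAY = 35°  [Z on ray AY]
2. ∠AJY = 51°  [△YJA]
3. ∠AJN = 51°  [N on ray JY]

∠AJN = 51°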